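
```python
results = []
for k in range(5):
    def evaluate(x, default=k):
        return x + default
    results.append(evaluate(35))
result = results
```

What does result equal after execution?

Step 1: Default argument default=k is evaluated at function definition time.
Step 2: Each iteration creates evaluate with default = current k value.
Step 3: evaluate(35) returns 35 + default. results = [35, 36, 37, 38, 39]

The answer is [35, 36, 37, 38, 39].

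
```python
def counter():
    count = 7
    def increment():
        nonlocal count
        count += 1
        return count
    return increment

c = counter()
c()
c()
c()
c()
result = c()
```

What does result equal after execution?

Step 1: counter() creates closure with count = 7.
Step 2: Each c() call increments count via nonlocal. After 5 calls: 7 + 5 = 12.
Step 3: result = 12

The answer is 12.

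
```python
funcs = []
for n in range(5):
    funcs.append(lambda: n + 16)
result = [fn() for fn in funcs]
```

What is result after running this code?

Step 1: All lambdas capture n by reference. After the loop, n = 4.
Step 2: Each call returns 4 + 16 = 20.
Step 3: result = [20, 20, 20, 20, 20]

The answer is [20, 20, 20, 20, 20].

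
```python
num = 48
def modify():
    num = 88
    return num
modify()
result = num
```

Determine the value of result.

Step 1: Global num = 48.
Step 2: modify() creates local num = 88 (shadow, not modification).
Step 3: After modify() returns, global num is unchanged. result = 48

The answer is 48.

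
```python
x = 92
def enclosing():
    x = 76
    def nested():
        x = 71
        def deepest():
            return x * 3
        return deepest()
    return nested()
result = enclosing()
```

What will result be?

Step 1: deepest() looks up x through LEGB: not local, finds x = 71 in enclosing nested().
Step 2: Returns 71 * 3 = 213.
Step 3: result = 213

The answer is 213.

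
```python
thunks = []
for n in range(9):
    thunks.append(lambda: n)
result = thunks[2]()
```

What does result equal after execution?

Step 1: The loop creates 9 lambdas, all referencing the same variable n.
Step 2: After the loop, n = 8 (final value).
Step 3: thunks[2]() looks up n at call time and finds 8. This is the late binding gotcha. result = 8

The answer is 8.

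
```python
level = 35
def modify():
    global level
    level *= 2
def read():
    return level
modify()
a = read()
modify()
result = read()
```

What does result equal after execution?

Step 1: level = 35.
Step 2: First modify(): level = 35 * 2 = 70.
Step 3: Second modify(): level = 70 * 2 = 140.
Step 4: read() returns 140

The answer is 140.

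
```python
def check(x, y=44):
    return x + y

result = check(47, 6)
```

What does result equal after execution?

Step 1: check(47, 6) overrides default y with 6.
Step 2: Returns 47 + 6 = 53.
Step 3: result = 53

The answer is 53.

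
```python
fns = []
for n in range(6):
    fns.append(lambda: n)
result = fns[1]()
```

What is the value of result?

Step 1: The loop creates 6 lambdas, all referencing the same variable n.
Step 2: After the loop, n = 5 (final value).
Step 3: fns[1]() looks up n at call time and finds 5. This is the late binding gotcha. result = 5

The answer is 5.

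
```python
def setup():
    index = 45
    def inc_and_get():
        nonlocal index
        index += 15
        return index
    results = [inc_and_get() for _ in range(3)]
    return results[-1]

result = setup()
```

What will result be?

Step 1: index = 45.
Step 2: Three calls to inc_and_get(), each adding 15.
Step 3: Last value = 45 + 15 * 3 = 90

The answer is 90.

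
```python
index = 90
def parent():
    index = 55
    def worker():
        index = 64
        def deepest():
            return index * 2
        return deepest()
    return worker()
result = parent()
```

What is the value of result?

Step 1: deepest() looks up index through LEGB: not local, finds index = 64 in enclosing worker().
Step 2: Returns 64 * 2 = 128.
Step 3: result = 128

The answer is 128.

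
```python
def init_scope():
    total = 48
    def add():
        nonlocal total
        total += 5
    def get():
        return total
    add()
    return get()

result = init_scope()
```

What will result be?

Step 1: total = 48. add() modifies it via nonlocal, get() reads it.
Step 2: add() makes total = 48 + 5 = 53.
Step 3: get() returns 53. result = 53

The answer is 53.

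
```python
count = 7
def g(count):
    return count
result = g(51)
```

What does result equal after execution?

Step 1: Global count = 7.
Step 2: g(51) takes parameter count = 51, which shadows the global.
Step 3: result = 51

The answer is 51.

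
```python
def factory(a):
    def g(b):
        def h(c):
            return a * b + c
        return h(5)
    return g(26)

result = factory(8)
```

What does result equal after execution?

Step 1: a = 8, b = 26, c = 5.
Step 2: h() computes a * b + c = 8 * 26 + 5 = 213.
Step 3: result = 213

The answer is 213.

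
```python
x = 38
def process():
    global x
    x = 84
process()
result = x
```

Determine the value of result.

Step 1: x = 38 globally.
Step 2: process() declares global x and sets it to 84.
Step 3: After process(), global x = 84. result = 84

The answer is 84.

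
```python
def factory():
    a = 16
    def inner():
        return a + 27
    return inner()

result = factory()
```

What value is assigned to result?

Step 1: factory() defines a = 16.
Step 2: inner() reads a = 16 from enclosing scope, returns 16 + 27 = 43.
Step 3: result = 43

The answer is 43.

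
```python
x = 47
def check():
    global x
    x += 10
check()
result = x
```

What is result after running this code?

Step 1: x = 47 globally.
Step 2: check() modifies global x: x += 10 = 57.
Step 3: result = 57

The answer is 57.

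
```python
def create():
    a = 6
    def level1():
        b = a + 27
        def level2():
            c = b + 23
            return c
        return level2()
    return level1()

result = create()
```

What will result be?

Step 1: a = 6. b = a + 27 = 33.
Step 2: c = b + 23 = 33 + 23 = 56.
Step 3: result = 56

The answer is 56.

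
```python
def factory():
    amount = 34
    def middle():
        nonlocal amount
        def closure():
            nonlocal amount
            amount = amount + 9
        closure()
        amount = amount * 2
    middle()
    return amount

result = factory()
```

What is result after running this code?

Step 1: amount = 34.
Step 2: closure() adds 9: amount = 34 + 9 = 43.
Step 3: middle() doubles: amount = 43 * 2 = 86.
Step 4: result = 86

The answer is 86.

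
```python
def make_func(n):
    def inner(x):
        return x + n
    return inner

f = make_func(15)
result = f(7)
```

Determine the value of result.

Step 1: make_func(15) creates a closure that captures n = 15.
Step 2: f(7) calls the closure with x = 7, returning 7 + 15 = 22.
Step 3: result = 22

The answer is 22.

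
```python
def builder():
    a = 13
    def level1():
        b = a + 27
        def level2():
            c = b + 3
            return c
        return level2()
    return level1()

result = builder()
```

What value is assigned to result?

Step 1: a = 13. b = a + 27 = 40.
Step 2: c = b + 3 = 40 + 3 = 43.
Step 3: result = 43

The answer is 43.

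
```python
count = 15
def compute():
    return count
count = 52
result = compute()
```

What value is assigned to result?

Step 1: count is first set to 15, then reassigned to 52.
Step 2: compute() is called after the reassignment, so it looks up the current global count = 52.
Step 3: result = 52

The answer is 52.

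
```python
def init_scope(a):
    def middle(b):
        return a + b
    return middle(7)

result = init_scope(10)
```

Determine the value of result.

Step 1: init_scope(10) passes a = 10.
Step 2: middle(7) has b = 7, reads a = 10 from enclosing.
Step 3: result = 10 + 7 = 17

The answer is 17.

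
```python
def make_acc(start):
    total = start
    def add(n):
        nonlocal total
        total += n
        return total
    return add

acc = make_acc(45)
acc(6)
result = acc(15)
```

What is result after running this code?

Step 1: make_acc(45) creates closure with total = 45.
Step 2: First acc(6): total = 45 + 6 = 51.
Step 3: Second acc(15): total = 51 + 15 = 66. result = 66

The answer is 66.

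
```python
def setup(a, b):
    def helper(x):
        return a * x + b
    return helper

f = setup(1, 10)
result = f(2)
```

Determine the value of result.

Step 1: setup(1, 10) captures a = 1, b = 10.
Step 2: f(2) computes 1 * 2 + 10 = 12.
Step 3: result = 12

The answer is 12.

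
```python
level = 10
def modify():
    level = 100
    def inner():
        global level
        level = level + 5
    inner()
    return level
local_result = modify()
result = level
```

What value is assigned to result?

Step 1: Global level = 10. modify() creates local level = 100.
Step 2: inner() declares global level and adds 5: global level = 10 + 5 = 15.
Step 3: modify() returns its local level = 100 (unaffected by inner).
Step 4: result = global level = 15

The answer is 15.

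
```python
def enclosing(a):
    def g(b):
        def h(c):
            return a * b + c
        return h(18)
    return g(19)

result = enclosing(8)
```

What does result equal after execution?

Step 1: a = 8, b = 19, c = 18.
Step 2: h() computes a * b + c = 8 * 19 + 18 = 170.
Step 3: result = 170

The answer is 170.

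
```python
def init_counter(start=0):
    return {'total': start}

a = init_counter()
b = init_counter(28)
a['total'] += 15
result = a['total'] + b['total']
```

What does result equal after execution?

Step 1: init_counter() returns a new dict each call (immutable default 0).
Step 2: a = {'total': 0}, b = {'total': 28}.
Step 3: a['total'] += 15 = 15. result = 15 + 28 = 43

The answer is 43.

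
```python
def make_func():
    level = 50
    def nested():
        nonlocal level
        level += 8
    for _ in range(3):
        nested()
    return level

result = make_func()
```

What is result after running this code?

Step 1: level = 50.
Step 2: nested() is called 3 times in a loop, each adding 8 via nonlocal.
Step 3: level = 50 + 8 * 3 = 74

The answer is 74.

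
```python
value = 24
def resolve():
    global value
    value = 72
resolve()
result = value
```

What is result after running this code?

Step 1: value = 24 globally.
Step 2: resolve() declares global value and sets it to 72.
Step 3: After resolve(), global value = 72. result = 72

The answer is 72.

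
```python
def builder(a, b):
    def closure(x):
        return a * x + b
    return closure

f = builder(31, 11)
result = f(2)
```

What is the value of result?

Step 1: builder(31, 11) captures a = 31, b = 11.
Step 2: f(2) computes 31 * 2 + 11 = 73.
Step 3: result = 73

The answer is 73.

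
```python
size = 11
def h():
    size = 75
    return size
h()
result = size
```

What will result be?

Step 1: Global size = 11.
Step 2: h() creates local size = 75 (shadow, not modification).
Step 3: After h() returns, global size is unchanged. result = 11

The answer is 11.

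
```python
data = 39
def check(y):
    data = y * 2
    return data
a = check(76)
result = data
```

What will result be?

Step 1: Global data = 39.
Step 2: check(76) creates local data = 76 * 2 = 152.
Step 3: Global data unchanged because no global keyword. result = 39

The answer is 39.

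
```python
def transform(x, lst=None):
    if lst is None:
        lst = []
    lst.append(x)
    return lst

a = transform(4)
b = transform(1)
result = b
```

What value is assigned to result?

Step 1: None default with guard creates a NEW list each call.
Step 2: a = [4] (fresh list). b = [1] (another fresh list).
Step 3: result = [1] (this is the fix for mutable default)

The answer is [1].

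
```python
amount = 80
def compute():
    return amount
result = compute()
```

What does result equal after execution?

Step 1: amount = 80 is defined in the global scope.
Step 2: compute() looks up amount. No local amount exists, so Python checks the global scope via LEGB rule and finds amount = 80.
Step 3: result = 80

The answer is 80.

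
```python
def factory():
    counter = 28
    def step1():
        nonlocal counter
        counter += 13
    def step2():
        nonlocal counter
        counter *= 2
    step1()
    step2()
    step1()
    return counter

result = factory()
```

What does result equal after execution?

Step 1: counter = 28.
Step 2: step1(): counter = 28 + 13 = 41.
Step 3: step2(): counter = 41 * 2 = 82.
Step 4: step1(): counter = 82 + 13 = 95. result = 95

The answer is 95.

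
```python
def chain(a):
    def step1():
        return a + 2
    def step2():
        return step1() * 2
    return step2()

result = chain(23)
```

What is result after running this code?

Step 1: chain(23) captures a = 23.
Step 2: step2() calls step1() which returns 23 + 2 = 25.
Step 3: step2() returns 25 * 2 = 50

The answer is 50.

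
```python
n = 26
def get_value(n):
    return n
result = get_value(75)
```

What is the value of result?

Step 1: Global n = 26.
Step 2: get_value(75) takes parameter n = 75, which shadows the global.
Step 3: result = 75

The answer is 75.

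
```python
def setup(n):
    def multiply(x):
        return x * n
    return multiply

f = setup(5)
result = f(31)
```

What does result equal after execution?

Step 1: setup(5) returns multiply closure with n = 5.
Step 2: f(31) computes 31 * 5 = 155.
Step 3: result = 155

The answer is 155.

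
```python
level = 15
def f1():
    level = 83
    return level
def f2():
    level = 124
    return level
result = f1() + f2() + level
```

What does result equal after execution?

Step 1: Each function shadows global level with its own local.
Step 2: f1() returns 83, f2() returns 124.
Step 3: Global level = 15 is unchanged. result = 83 + 124 + 15 = 222

The answer is 222.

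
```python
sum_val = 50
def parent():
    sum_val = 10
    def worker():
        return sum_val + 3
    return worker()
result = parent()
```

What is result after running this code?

Step 1: parent() shadows global sum_val with sum_val = 10.
Step 2: worker() finds sum_val = 10 in enclosing scope, computes 10 + 3 = 13.
Step 3: result = 13

The answer is 13.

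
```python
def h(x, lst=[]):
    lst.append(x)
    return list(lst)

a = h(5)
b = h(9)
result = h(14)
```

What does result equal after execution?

Step 1: Default list is shared. list() creates copies for return values.
Step 2: Internal list grows: [5] -> [5, 9] -> [5, 9, 14].
Step 3: result = [5, 9, 14]

The answer is [5, 9, 14].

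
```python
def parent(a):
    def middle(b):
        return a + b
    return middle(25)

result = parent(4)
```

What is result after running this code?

Step 1: parent(4) passes a = 4.
Step 2: middle(25) has b = 25, reads a = 4 from enclosing.
Step 3: result = 4 + 25 = 29

The answer is 29.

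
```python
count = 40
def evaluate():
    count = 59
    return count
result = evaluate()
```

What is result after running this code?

Step 1: Global count = 40.
Step 2: evaluate() creates local count = 59, shadowing the global.
Step 3: Returns local count = 59. result = 59

The answer is 59.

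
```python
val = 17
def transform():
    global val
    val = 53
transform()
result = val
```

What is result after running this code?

Step 1: val = 17 globally.
Step 2: transform() declares global val and sets it to 53.
Step 3: After transform(), global val = 53. result = 53

The answer is 53.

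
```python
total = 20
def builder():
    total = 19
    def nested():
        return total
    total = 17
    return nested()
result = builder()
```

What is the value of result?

Step 1: builder() sets total = 19, then later total = 17.
Step 2: nested() is called after total is reassigned to 17. Closures capture variables by reference, not by value.
Step 3: result = 17

The answer is 17.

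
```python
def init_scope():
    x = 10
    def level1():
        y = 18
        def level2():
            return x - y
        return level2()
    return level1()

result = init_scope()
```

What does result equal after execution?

Step 1: x = 10 in init_scope. y = 18 in level1.
Step 2: level2() reads x = 10 and y = 18 from enclosing scopes.
Step 3: result = 10 - 18 = -8

The answer is -8.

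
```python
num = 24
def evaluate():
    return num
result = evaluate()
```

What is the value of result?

Step 1: num = 24 is defined in the global scope.
Step 2: evaluate() looks up num. No local num exists, so Python checks the global scope via LEGB rule and finds num = 24.
Step 3: result = 24

The answer is 24.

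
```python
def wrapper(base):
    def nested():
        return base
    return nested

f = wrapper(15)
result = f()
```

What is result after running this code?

Step 1: wrapper(15) creates closure capturing base = 15.
Step 2: f() returns the captured base = 15.
Step 3: result = 15

The answer is 15.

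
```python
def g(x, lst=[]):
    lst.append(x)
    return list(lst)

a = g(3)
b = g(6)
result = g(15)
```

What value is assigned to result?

Step 1: Default list is shared. list() creates copies for return values.
Step 2: Internal list grows: [3] -> [3, 6] -> [3, 6, 15].
Step 3: result = [3, 6, 15]

The answer is [3, 6, 15].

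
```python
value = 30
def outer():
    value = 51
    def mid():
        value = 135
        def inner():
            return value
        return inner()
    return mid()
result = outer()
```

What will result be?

Step 1: Three levels of shadowing: global 30, outer 51, mid 135.
Step 2: inner() finds value = 135 in enclosing mid() scope.
Step 3: result = 135

The answer is 135.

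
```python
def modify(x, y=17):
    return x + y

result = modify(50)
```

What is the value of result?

Step 1: modify(50) uses default y = 17.
Step 2: Returns 50 + 17 = 67.
Step 3: result = 67

The answer is 67.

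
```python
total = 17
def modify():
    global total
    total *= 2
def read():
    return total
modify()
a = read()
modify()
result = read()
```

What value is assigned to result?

Step 1: total = 17.
Step 2: First modify(): total = 17 * 2 = 34.
Step 3: Second modify(): total = 34 * 2 = 68.
Step 4: read() returns 68

The answer is 68.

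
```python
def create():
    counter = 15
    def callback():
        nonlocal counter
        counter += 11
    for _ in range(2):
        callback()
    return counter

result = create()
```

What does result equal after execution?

Step 1: counter = 15.
Step 2: callback() is called 2 times in a loop, each adding 11 via nonlocal.
Step 3: counter = 15 + 11 * 2 = 37

The answer is 37.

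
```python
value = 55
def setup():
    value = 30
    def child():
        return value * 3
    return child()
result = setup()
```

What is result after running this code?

Step 1: setup() shadows global value with value = 30.
Step 2: child() finds value = 30 in enclosing scope, computes 30 * 3 = 90.
Step 3: result = 90

The answer is 90.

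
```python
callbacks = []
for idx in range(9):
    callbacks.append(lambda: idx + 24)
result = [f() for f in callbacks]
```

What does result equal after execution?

Step 1: All lambdas capture idx by reference. After the loop, idx = 8.
Step 2: Each call returns 8 + 24 = 32.
Step 3: result = [32, 32, 32, 32, 32, 32, 32, 32, 32]

The answer is [32, 32, 32, 32, 32, 32, 32, 32, 32].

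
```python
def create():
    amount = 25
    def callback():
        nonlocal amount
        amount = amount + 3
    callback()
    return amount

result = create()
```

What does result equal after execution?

Step 1: create() sets amount = 25.
Step 2: callback() uses nonlocal to modify amount in create's scope: amount = 25 + 3 = 28.
Step 3: create() returns the modified amount = 28

The answer is 28.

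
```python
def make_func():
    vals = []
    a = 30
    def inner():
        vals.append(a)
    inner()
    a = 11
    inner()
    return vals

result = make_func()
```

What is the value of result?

Step 1: a = 30. inner() appends current a to vals.
Step 2: First inner(): appends 30. Then a = 11.
Step 3: Second inner(): appends 11 (closure sees updated a). result = [30, 11]

The answer is [30, 11].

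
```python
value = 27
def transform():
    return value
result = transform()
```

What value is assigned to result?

Step 1: value = 27 is defined in the global scope.
Step 2: transform() looks up value. No local value exists, so Python checks the global scope via LEGB rule and finds value = 27.
Step 3: result = 27

The answer is 27.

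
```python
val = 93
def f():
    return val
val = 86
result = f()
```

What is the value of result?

Step 1: val is first set to 93, then reassigned to 86.
Step 2: f() is called after the reassignment, so it looks up the current global val = 86.
Step 3: result = 86

The answer is 86.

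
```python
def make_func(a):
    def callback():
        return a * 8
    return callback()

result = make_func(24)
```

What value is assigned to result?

Step 1: make_func(24) binds parameter a = 24.
Step 2: callback() accesses a = 24 from enclosing scope.
Step 3: result = 24 * 8 = 192

The answer is 192.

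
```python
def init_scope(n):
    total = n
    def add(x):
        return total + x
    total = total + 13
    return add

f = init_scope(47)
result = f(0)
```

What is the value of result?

Step 1: init_scope(47) sets total = 47, then total = 47 + 13 = 60.
Step 2: Closures capture by reference, so add sees total = 60.
Step 3: f(0) returns 60 + 0 = 60

The answer is 60.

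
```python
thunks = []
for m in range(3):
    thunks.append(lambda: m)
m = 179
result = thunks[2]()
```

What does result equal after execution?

Step 1: Lambdas capture the variable m by reference, not by value.
Step 2: After the loop, m is reassigned to 179.
Step 3: thunks[2]() looks up the current m = 179. result = 179

The answer is 179.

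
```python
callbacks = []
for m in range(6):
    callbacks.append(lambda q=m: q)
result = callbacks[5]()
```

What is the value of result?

Step 1: Default argument q=m captures m's value at each iteration.
Step 2: callbacks[5] captured q = 5 when m was 5.
Step 3: result = 5

The answer is 5.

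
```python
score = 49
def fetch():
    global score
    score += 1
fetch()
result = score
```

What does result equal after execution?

Step 1: score = 49 globally.
Step 2: fetch() modifies global score: score += 1 = 50.
Step 3: result = 50

The answer is 50.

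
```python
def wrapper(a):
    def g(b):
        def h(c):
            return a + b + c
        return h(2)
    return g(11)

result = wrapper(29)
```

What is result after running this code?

Step 1: a = 29, b = 11, c = 2 across three nested scopes.
Step 2: h() accesses all three via LEGB rule.
Step 3: result = 29 + 11 + 2 = 42

The answer is 42.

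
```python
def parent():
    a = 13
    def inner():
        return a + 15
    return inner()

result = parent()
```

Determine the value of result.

Step 1: parent() defines a = 13.
Step 2: inner() reads a = 13 from enclosing scope, returns 13 + 15 = 28.
Step 3: result = 28

The answer is 28.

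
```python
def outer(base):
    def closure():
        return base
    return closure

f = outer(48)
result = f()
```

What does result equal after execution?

Step 1: outer(48) creates closure capturing base = 48.
Step 2: f() returns the captured base = 48.
Step 3: result = 48

The answer is 48.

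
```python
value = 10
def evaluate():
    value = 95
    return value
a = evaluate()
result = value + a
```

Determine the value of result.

Step 1: Global value = 10. evaluate() returns local value = 95.
Step 2: a = 95. Global value still = 10.
Step 3: result = 10 + 95 = 105

The answer is 105.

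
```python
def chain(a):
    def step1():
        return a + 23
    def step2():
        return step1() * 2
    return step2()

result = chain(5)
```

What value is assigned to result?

Step 1: chain(5) captures a = 5.
Step 2: step2() calls step1() which returns 5 + 23 = 28.
Step 3: step2() returns 28 * 2 = 56

The answer is 56.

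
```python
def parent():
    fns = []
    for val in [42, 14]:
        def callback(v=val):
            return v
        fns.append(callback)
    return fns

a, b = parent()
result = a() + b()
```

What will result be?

Step 1: Default argument v=val captures val at each iteration.
Step 2: a() returns 42 (captured at first iteration), b() returns 14 (captured at second).
Step 3: result = 42 + 14 = 56

The answer is 56.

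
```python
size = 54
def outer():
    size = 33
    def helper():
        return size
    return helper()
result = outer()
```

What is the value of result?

Step 1: size = 54 globally, but outer() defines size = 33 locally.
Step 2: helper() looks up size. Not in local scope, so checks enclosing scope (outer) and finds size = 33.
Step 3: result = 33

The answer is 33.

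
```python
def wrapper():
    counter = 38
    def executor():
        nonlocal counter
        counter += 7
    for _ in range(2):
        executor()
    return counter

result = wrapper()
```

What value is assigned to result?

Step 1: counter = 38.
Step 2: executor() is called 2 times in a loop, each adding 7 via nonlocal.
Step 3: counter = 38 + 7 * 2 = 52

The answer is 52.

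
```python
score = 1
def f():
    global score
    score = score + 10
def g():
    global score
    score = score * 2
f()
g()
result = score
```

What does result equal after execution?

Step 1: score = 1.
Step 2: f() adds 10: score = 1 + 10 = 11.
Step 3: g() doubles: score = 11 * 2 = 22.
Step 4: result = 22

The answer is 22.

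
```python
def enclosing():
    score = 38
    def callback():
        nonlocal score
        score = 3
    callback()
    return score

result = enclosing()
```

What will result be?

Step 1: enclosing() sets score = 38.
Step 2: callback() uses nonlocal to reassign score = 3.
Step 3: result = 3

The answer is 3.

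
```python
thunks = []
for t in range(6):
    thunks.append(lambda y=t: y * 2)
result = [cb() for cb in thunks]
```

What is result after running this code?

Step 1: Default arg y=t captures t at each iteration.
Step 2: thunks[k] has y defaulting to k, returns k * 2.
Step 3: result = [0, 2, 4, 6, 8, 10]

The answer is [0, 2, 4, 6, 8, 10].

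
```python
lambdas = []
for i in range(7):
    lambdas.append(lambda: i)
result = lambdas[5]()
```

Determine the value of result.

Step 1: The loop creates 7 lambdas, all referencing the same variable i.
Step 2: After the loop, i = 6 (final value).
Step 3: lambdas[5]() looks up i at call time and finds 6. This is the late binding gotcha. result = 6

The answer is 6.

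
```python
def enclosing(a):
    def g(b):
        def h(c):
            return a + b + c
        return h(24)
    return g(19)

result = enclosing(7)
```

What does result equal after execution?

Step 1: a = 7, b = 19, c = 24 across three nested scopes.
Step 2: h() accesses all three via LEGB rule.
Step 3: result = 7 + 19 + 24 = 50

The answer is 50.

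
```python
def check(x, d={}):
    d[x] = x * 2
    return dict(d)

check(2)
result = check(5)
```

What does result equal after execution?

Step 1: Mutable default dict is shared across calls.
Step 2: First call adds 2: 4. Second call adds 5: 10.
Step 3: result = {2: 4, 5: 10}

The answer is {2: 4, 5: 10}.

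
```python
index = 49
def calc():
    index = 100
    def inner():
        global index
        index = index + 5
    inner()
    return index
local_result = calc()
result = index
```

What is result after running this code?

Step 1: Global index = 49. calc() creates local index = 100.
Step 2: inner() declares global index and adds 5: global index = 49 + 5 = 54.
Step 3: calc() returns its local index = 100 (unaffected by inner).
Step 4: result = global index = 54

The answer is 54.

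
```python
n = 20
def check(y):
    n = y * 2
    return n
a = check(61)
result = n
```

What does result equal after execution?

Step 1: Global n = 20.
Step 2: check(61) creates local n = 61 * 2 = 122.
Step 3: Global n unchanged because no global keyword. result = 20

The answer is 20.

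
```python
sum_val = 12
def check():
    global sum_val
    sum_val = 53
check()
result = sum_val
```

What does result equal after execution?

Step 1: sum_val = 12 globally.
Step 2: check() declares global sum_val and sets it to 53.
Step 3: After check(), global sum_val = 53. result = 53

The answer is 53.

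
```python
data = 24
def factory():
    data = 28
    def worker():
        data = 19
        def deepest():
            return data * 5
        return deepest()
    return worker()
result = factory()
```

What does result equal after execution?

Step 1: deepest() looks up data through LEGB: not local, finds data = 19 in enclosing worker().
Step 2: Returns 19 * 5 = 95.
Step 3: result = 95

The answer is 95.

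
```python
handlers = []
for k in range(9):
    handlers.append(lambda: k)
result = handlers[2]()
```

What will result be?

Step 1: The loop creates 9 lambdas, all referencing the same variable k.
Step 2: After the loop, k = 8 (final value).
Step 3: handlers[2]() looks up k at call time and finds 8. This is the late binding gotcha. result = 8

The answer is 8.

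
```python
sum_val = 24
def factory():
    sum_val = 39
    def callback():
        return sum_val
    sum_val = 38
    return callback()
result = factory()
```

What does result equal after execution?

Step 1: factory() sets sum_val = 39, then later sum_val = 38.
Step 2: callback() is called after sum_val is reassigned to 38. Closures capture variables by reference, not by value.
Step 3: result = 38

The answer is 38.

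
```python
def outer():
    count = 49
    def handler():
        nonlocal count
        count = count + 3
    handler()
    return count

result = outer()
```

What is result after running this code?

Step 1: outer() sets count = 49.
Step 2: handler() uses nonlocal to modify count in outer's scope: count = 49 + 3 = 52.
Step 3: outer() returns the modified count = 52

The answer is 52.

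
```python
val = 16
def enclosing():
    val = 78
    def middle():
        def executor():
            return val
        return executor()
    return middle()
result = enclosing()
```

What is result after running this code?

Step 1: enclosing() defines val = 78. middle() and executor() have no local val.
Step 2: executor() checks local (none), enclosing middle() (none), enclosing enclosing() and finds val = 78.
Step 3: result = 78

The answer is 78.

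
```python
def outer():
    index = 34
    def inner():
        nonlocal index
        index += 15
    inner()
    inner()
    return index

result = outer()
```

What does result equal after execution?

Step 1: index starts at 34.
Step 2: inner() is called 2 times, each adding 15.
Step 3: index = 34 + 15 * 2 = 64

The answer is 64.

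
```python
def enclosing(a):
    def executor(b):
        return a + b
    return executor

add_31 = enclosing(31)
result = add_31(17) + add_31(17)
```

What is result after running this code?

Step 1: add_31 captures a = 31.
Step 2: add_31(17) = 31 + 17 = 48, called twice.
Step 3: result = 48 + 48 = 96

The answer is 96.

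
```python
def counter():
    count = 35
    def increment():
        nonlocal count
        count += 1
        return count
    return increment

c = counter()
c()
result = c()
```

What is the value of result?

Step 1: counter() creates closure with count = 35.
Step 2: Each c() call increments count via nonlocal. After 2 calls: 35 + 2 = 37.
Step 3: result = 37

The answer is 37.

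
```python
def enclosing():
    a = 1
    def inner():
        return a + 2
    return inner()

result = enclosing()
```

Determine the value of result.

Step 1: enclosing() defines a = 1.
Step 2: inner() reads a = 1 from enclosing scope, returns 1 + 2 = 3.
Step 3: result = 3

The answer is 3.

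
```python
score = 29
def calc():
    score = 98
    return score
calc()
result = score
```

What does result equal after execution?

Step 1: Global score = 29.
Step 2: calc() creates local score = 98 (shadow, not modification).
Step 3: After calc() returns, global score is unchanged. result = 29

The answer is 29.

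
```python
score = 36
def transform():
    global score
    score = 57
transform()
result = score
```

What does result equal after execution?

Step 1: score = 36 globally.
Step 2: transform() declares global score and sets it to 57.
Step 3: After transform(), global score = 57. result = 57

The answer is 57.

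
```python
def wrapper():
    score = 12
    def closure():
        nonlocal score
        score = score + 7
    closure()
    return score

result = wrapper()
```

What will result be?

Step 1: wrapper() sets score = 12.
Step 2: closure() uses nonlocal to modify score in wrapper's scope: score = 12 + 7 = 19.
Step 3: wrapper() returns the modified score = 19

The answer is 19.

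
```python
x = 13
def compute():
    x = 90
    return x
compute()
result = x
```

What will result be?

Step 1: Global x = 13.
Step 2: compute() creates local x = 90 (shadow, not modification).
Step 3: After compute() returns, global x is unchanged. result = 13

The answer is 13.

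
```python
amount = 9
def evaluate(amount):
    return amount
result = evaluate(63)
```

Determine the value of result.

Step 1: Global amount = 9.
Step 2: evaluate(63) takes parameter amount = 63, which shadows the global.
Step 3: result = 63

The answer is 63.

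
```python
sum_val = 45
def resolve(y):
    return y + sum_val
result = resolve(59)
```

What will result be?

Step 1: sum_val = 45 is defined globally.
Step 2: resolve(59) uses parameter y = 59 and looks up sum_val from global scope = 45.
Step 3: result = 59 + 45 = 104

The answer is 104.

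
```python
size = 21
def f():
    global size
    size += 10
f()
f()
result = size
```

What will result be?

Step 1: size = 21.
Step 2: First f(): size = 21 + 10 = 31.
Step 3: Second f(): size = 31 + 10 = 41. result = 41

The answer is 41.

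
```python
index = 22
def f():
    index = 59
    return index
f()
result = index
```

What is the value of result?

Step 1: index = 22 globally.
Step 2: f() creates a LOCAL index = 59 (no global keyword!).
Step 3: The global index is unchanged. result = 22

The answer is 22.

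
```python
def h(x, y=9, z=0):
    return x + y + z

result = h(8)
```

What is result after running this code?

Step 1: h(8) uses defaults y = 9, z = 0.
Step 2: Returns 8 + 9 + 0 = 17.
Step 3: result = 17

The answer is 17.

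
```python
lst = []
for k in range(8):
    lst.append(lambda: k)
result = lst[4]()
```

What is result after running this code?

Step 1: The loop creates 8 lambdas, all referencing the same variable k.
Step 2: After the loop, k = 7 (final value).
Step 3: lst[4]() looks up k at call time and finds 7. This is the late binding gotcha. result = 7

The answer is 7.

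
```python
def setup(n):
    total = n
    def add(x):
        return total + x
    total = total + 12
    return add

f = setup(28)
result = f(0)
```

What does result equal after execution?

Step 1: setup(28) sets total = 28, then total = 28 + 12 = 40.
Step 2: Closures capture by reference, so add sees total = 40.
Step 3: f(0) returns 40 + 0 = 40

The answer is 40.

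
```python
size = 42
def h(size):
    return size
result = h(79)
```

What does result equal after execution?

Step 1: Global size = 42.
Step 2: h(79) takes parameter size = 79, which shadows the global.
Step 3: result = 79

The answer is 79.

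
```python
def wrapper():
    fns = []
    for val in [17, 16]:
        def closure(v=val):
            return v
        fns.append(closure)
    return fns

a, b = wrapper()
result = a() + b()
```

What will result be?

Step 1: Default argument v=val captures val at each iteration.
Step 2: a() returns 17 (captured at first iteration), b() returns 16 (captured at second).
Step 3: result = 17 + 16 = 33

The answer is 33.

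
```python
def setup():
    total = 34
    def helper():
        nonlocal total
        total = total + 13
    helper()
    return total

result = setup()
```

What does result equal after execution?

Step 1: setup() sets total = 34.
Step 2: helper() uses nonlocal to modify total in setup's scope: total = 34 + 13 = 47.
Step 3: setup() returns the modified total = 47

The answer is 47.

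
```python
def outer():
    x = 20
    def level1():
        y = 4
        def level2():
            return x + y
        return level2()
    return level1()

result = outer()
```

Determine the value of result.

Step 1: x = 20 in outer. y = 4 in level1.
Step 2: level2() reads x = 20 and y = 4 from enclosing scopes.
Step 3: result = 20 + 4 = 24

The answer is 24.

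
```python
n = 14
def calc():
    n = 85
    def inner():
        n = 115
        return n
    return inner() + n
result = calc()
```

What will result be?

Step 1: calc() has local n = 85. inner() has local n = 115.
Step 2: inner() returns its local n = 115.
Step 3: calc() returns 115 + its own n (85) = 200

The answer is 200.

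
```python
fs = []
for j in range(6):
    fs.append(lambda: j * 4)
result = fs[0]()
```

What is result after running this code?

Step 1: All lambdas reference the same variable j (late binding).
Step 2: After the loop, j = 5. Every lambda returns j * 4.
Step 3: fs[0]() = 5 * 4 = 20

The answer is 20.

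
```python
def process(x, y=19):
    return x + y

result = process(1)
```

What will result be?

Step 1: process(1) uses default y = 19.
Step 2: Returns 1 + 19 = 20.
Step 3: result = 20

The answer is 20.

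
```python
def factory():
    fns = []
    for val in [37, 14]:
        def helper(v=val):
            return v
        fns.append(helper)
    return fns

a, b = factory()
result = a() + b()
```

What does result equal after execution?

Step 1: Default argument v=val captures val at each iteration.
Step 2: a() returns 37 (captured at first iteration), b() returns 14 (captured at second).
Step 3: result = 37 + 14 = 51

The answer is 51.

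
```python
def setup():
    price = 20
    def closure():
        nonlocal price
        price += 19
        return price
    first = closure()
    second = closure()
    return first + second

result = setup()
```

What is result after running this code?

Step 1: price starts at 20.
Step 2: First call: price = 20 + 19 = 39, returns 39.
Step 3: Second call: price = 39 + 19 = 58, returns 58.
Step 4: result = 39 + 58 = 97

The answer is 97.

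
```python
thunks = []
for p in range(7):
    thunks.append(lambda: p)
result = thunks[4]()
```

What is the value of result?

Step 1: The loop creates 7 lambdas, all referencing the same variable p.
Step 2: After the loop, p = 6 (final value).
Step 3: thunks[4]() looks up p at call time and finds 6. This is the late binding gotcha. result = 6

The answer is 6.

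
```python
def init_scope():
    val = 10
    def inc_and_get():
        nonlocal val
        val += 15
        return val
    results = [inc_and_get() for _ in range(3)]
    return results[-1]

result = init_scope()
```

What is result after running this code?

Step 1: val = 10.
Step 2: Three calls to inc_and_get(), each adding 15.
Step 3: Last value = 10 + 15 * 3 = 55

The answer is 55.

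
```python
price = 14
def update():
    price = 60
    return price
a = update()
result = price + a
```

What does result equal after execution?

Step 1: Global price = 14. update() returns local price = 60.
Step 2: a = 60. Global price still = 14.
Step 3: result = 14 + 60 = 74

The answer is 74.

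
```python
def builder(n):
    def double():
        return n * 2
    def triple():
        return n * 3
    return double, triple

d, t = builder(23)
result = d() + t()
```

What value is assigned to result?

Step 1: Both closures capture the same n = 23.
Step 2: d() = 23 * 2 = 46, t() = 23 * 3 = 69.
Step 3: result = 46 + 69 = 115

The answer is 115.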